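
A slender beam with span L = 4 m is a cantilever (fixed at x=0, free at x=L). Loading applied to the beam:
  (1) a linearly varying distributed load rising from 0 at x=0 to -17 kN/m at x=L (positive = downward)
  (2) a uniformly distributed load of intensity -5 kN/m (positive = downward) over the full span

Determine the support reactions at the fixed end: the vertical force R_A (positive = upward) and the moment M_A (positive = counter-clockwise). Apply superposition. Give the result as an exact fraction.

Load 1 — triangular load w₀=-17 kN/m (0→w₀ over full span):
  R_A = w₀L/2 = (-17)·4/2 = -34 kN
  M_A = w₀L²/3 = (-17)·4²/3 = -272/3 kN·m
Load 2 — uniform load w=-5 kN/m over full span:
  R_A = wL = (-5)·4 = -20 kN
  M_A = wL²/2 = (-5)·4²/2 = -40 kN·m
Superposition: R_A = -54 kN, M_A = -392/3 kN·m

R_A = -54 kN, M_A = -392/3 kN·m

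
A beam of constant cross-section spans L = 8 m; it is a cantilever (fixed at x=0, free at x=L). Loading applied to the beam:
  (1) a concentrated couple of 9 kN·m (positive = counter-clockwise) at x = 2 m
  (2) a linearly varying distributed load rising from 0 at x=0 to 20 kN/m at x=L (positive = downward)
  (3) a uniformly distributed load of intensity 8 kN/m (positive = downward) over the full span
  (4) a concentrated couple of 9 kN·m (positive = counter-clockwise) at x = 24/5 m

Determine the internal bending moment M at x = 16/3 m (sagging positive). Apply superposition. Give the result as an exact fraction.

Load 1 — applied couple M₀=9 kN·m at a=2 m (b=L-a=6):
  M_1 = 0  [x>a] = 0 kN·m
Load 2 — triangular load w₀=20 kN/m (0→w₀ over full span):
  M_2 = w₀Lx/2 - w₀L²/3 - w₀x³/(6L) = 20·8·(16/3)/2 - 20·8²/3 - 20·(16/3)³/(6·8) = -5120/81 kN·m
Load 3 — uniform load w=8 kN/m over full span:
  M_3 = -w(L-x)²/2 = -8·(8-(16/3))²/2 = -256/9 kN·m
Load 4 — applied couple M₀=9 kN·m at a=24/5 m (b=L-a=16/5):
  M_4 = 0  [x>a] = 0 kN·m
Superposition: M = Σ M_i = -7424/81 kN·m ≈ -91.654321 kN·m

M(16/3) = -7424/81 kN·m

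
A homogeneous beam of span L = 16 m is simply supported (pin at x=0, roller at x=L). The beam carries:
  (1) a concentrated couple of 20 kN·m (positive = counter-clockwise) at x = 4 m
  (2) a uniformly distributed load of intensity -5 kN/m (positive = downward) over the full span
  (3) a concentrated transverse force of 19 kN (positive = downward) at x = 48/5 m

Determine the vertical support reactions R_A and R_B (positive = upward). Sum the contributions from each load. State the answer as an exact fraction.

R_A = -623/20 kN, R_B = -597/20 kN

Load 1 — applied couple M₀=20 kN·m at a=4 m (b=L-a=12):
  R_A = M₀/L = 20/16 = 5/4 kN
  R_B = -M₀/L = -20/16 = -5/4 kN
Load 2 — uniform load w=-5 kN/m over full span:
  R_A = wL/2 = (-5)·16/2 = -40 kN
  R_B = wL/2 = (-5)·16/2 = -40 kN
Load 3 — point force P=19 kN at a=48/5 m (b=L-a=32/5):
  R_A = Pb/L = 19·(32/5)/16 = 38/5 kN
  R_B = Pa/L = 19·(48/5)/16 = 57/5 kN
Superposition: R_A = -623/20 kN, R_B = -597/20 kN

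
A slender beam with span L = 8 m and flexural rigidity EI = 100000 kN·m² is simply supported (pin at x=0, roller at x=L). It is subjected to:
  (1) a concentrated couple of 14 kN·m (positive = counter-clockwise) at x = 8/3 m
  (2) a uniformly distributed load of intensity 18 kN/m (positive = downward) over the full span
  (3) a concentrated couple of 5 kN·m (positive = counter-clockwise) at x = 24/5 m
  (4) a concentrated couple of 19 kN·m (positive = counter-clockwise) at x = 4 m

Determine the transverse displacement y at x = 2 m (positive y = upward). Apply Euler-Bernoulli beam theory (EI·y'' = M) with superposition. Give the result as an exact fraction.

y(2) = -30817/4500000 m

Load 1 — applied couple M₀=14 kN·m at a=8/3 m (b=L-a=16/3):
  y_1 = (M₀x³/(6L)+C₁x)/EI  [x≤a] with C₁=M₀(3b²-L²)/(6L)=56/9 = (14·2³/(6·8)+(56/9)·2)/100000 = 133/900000 m
Load 2 — uniform load w=18 kN/m over full span:
  y_2 = -wx(L³-2Lx²+x³)/(24EI) = -18·2·(8³-2·8·2²+2³)/(24·100000) = -171/25000 m
Load 3 — applied couple M₀=5 kN·m at a=24/5 m (b=L-a=16/5):
  y_3 = (M₀x³/(6L)+C₁x)/EI  [x≤a] with C₁=M₀(3b²-L²)/(6L)=-52/15 = (5·2³/(6·8)+(-52/15)·2)/100000 = -61/1000000 m
Load 4 — applied couple M₀=19 kN·m at a=4 m (b=L-a=4):
  y_4 = (M₀x³/(6L)+C₁x)/EI  [x≤a] with C₁=M₀(3b²-L²)/(6L)=-19/3 = (19·2³/(6·8)+(-19/3)·2)/100000 = -19/200000 m
Superposition: y = Σ y_i = -30817/4500000 m ≈ -0.006848 m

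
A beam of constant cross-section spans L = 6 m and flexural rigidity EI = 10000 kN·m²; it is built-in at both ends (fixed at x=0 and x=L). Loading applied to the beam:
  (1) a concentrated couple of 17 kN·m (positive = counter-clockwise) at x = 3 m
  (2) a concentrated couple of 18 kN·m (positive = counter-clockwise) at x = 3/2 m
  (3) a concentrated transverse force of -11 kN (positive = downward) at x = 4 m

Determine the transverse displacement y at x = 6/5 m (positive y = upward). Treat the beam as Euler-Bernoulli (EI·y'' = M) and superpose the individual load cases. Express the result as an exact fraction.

Load 1 — applied couple M₀=17 kN·m at a=3 m (b=L-a=3):
  y_1 = (R_Ax³/6 - M_Ax²/2)/EI  [x≤a] with R_A=17/4, M_A=17/4 = ((17/4)·(6/5)³/6 - (17/4)·(6/5)²/2)/10000 = -459/2500000 m
Load 2 — applied couple M₀=18 kN·m at a=3/2 m (b=L-a=9/2):
  y_2 = (R_Ax³/6 - M_Ax²/2)/EI  [x≤a] with R_A=27/8, M_A=-27/8 = ((27/8)·(6/5)³/6 - (-27/8)·(6/5)²/2)/10000 = 1701/5000000 m
Load 3 — point force P=-11 kN at a=4 m (b=L-a=2):
  y_3 = -Pb²x²(3aL-(3a+b)x)/(6L³EI)  [x≤a] = -(-11)·2²·(6/5)²·(3·4·6-(3·4+2)·(6/5))/(6·6³·10000) = 253/937500 m
Superposition: y = Σ y_i = 6397/15000000 m ≈ 0.000426 m

y(6/5) = 6397/15000000 m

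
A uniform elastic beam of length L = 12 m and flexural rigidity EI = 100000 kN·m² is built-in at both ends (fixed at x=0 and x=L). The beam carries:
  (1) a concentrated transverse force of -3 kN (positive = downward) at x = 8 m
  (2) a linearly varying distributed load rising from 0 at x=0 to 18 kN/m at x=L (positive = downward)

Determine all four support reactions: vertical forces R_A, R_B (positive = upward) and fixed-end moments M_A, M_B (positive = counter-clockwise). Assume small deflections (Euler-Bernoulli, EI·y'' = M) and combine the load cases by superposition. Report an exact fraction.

R_A = 1423/45 kN, M_A = 1256/15 kN·m, R_B = 3302/45 kN, M_B = -1864/15 kN·m

Load 1 — point force P=-3 kN at a=8 m (b=L-a=4):
  R_A = Pb²(3a+b)/L³ = (-3)·4²·(3·8+4)/12³ = -7/9 kN
  M_A = Pab²/L² = (-3)·8·4²/12² = -8/3 kN·m
  R_B = Pa²(a+3b)/L³ = (-3)·8²·(8+3·4)/12³ = -20/9 kN
  M_B = -Pa²b/L² = -(-3)·8²·4/12² = 16/3 kN·m
Load 2 — triangular load w₀=18 kN/m (0→w₀ over full span):
  R_A = 3w₀L/20 = 3·18·12/20 = 162/5 kN
  M_A = w₀L²/30 = 18·12²/30 = 432/5 kN·m
  R_B = 7w₀L/20 = 7·18·12/20 = 378/5 kN
  M_B = -w₀L²/20 = -18·12²/20 = -648/5 kN·m
Superposition: R_A = 1423/45 kN, M_A = 1256/15 kN·m, R_B = 3302/45 kN, M_B = -1864/15 kN·m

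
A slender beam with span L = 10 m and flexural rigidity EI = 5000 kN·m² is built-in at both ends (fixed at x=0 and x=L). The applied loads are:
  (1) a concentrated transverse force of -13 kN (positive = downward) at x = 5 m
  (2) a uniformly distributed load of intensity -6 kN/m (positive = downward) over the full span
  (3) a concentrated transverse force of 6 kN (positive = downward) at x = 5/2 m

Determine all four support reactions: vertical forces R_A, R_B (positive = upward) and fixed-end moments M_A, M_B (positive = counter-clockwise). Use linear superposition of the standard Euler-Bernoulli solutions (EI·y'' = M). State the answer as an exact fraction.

R_A = -503/16 kN, M_A = -925/16 kN·m, R_B = -569/16 kN, M_B = 1015/16 kN·m

Load 1 — point force P=-13 kN at a=5 m (b=L-a=5):
  R_A = Pb²(3a+b)/L³ = (-13)·5²·(3·5+5)/10³ = -13/2 kN
  M_A = Pab²/L² = (-13)·5·5²/10² = -65/4 kN·m
  R_B = Pa²(a+3b)/L³ = (-13)·5²·(5+3·5)/10³ = -13/2 kN
  M_B = -Pa²b/L² = -(-13)·5²·5/10² = 65/4 kN·m
Load 2 — uniform load w=-6 kN/m over full span:
  R_A = wL/2 = (-6)·10/2 = -30 kN
  M_A = wL²/12 = (-6)·10²/12 = -50 kN·m
  R_B = wL/2 = (-6)·10/2 = -30 kN
  M_B = -wL²/12 = -(-6)·10²/12 = 50 kN·m
Load 3 — point force P=6 kN at a=5/2 m (b=L-a=15/2):
  R_A = Pb²(3a+b)/L³ = 6·(15/2)²·(3·(5/2)+(15/2))/10³ = 81/16 kN
  M_A = Pab²/L² = 6·(5/2)·(15/2)²/10² = 135/16 kN·m
  R_B = Pa²(a+3b)/L³ = 6·(5/2)²·((5/2)+3·(15/2))/10³ = 15/16 kN
  M_B = -Pa²b/L² = -6·(5/2)²·(15/2)/10² = -45/16 kN·m
Superposition: R_A = -503/16 kN, M_A = -925/16 kN·m, R_B = -569/16 kN, M_B = 1015/16 kN·m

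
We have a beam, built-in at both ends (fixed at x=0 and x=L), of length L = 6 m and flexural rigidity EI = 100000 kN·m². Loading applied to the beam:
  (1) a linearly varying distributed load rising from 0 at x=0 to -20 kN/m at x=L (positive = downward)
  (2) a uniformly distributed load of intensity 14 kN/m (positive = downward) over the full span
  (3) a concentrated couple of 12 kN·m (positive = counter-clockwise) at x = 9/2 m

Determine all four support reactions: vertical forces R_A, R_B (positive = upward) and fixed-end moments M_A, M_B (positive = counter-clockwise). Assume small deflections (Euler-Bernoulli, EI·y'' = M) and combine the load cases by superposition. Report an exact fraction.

Load 1 — triangular load w₀=-20 kN/m (0→w₀ over full span):
  R_A = 3w₀L/20 = 3·(-20)·6/20 = -18 kN
  M_A = w₀L²/30 = (-20)·6²/30 = -24 kN·m
  R_B = 7w₀L/20 = 7·(-20)·6/20 = -42 kN
  M_B = -w₀L²/20 = -(-20)·6²/20 = 36 kN·m
Load 2 — uniform load w=14 kN/m over full span:
  R_A = wL/2 = 14·6/2 = 42 kN
  M_A = wL²/12 = 14·6²/12 = 42 kN·m
  R_B = wL/2 = 14·6/2 = 42 kN
  M_B = -wL²/12 = -14·6²/12 = -42 kN·m
Load 3 — applied couple M₀=12 kN·m at a=9/2 m (b=L-a=3/2):
  R_A = 6M₀ab/L³ = 6·12·(9/2)·(3/2)/6³ = 9/4 kN
  M_A = M₀b(2a-b)/L² = 12·(3/2)·(2·(9/2)-(3/2))/6² = 15/4 kN·m
  R_B = -6M₀ab/L³ = -6·12·(9/2)·(3/2)/6³ = -9/4 kN
  M_B = M₀a(2b-a)/L² = 12·(9/2)·(2·(3/2)-(9/2))/6² = -9/4 kN·m
Superposition: R_A = 105/4 kN, M_A = 87/4 kN·m, R_B = -9/4 kN, M_B = -33/4 kN·m

R_A = 105/4 kN, M_A = 87/4 kN·m, R_B = -9/4 kN, M_B = -33/4 kN·m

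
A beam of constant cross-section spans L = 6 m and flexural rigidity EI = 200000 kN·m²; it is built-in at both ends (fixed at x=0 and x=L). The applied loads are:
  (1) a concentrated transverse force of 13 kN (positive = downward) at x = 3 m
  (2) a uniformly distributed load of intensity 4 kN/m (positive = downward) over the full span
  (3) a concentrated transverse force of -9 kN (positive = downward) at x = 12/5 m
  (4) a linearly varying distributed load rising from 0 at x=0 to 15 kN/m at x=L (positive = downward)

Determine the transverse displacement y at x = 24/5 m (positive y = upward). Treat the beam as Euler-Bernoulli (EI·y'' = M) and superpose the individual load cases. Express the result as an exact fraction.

y(24/5) = -608427/6250000000 m

Load 1 — point force P=13 kN at a=3 m (b=L-a=3):
  y_1 = -Pa²(L-x)²(3bL-(3b+a)(L-x))/(6L³EI)  [x>a] = -13·3²·(6-(24/5))²·(3·3·6-(3·3+3)·(6-(24/5)))/(6·6³·200000) = -1287/50000000 m
Load 2 — uniform load w=4 kN/m over full span:
  y_2 = -wx²(L-x)²/(24EI) = -4·(24/5)²·(6-(24/5))²/(24·200000) = -54/1953125 m
Load 3 — point force P=-9 kN at a=12/5 m (b=L-a=18/5):
  y_3 = -Pa²(L-x)²(3bL-(3b+a)(L-x))/(6L³EI)  [x>a] = -(-9)·(12/5)²·(6-(24/5))²·(3·(18/5)·6-(3·(18/5)+(12/5))·(6-(24/5)))/(6·6³·200000) = 1377/97656250 m
Load 4 — triangular load w₀=15 kN/m (0→w₀ over full span):
  y_4 = -w₀x²(L-x)²(x+2L)/(120LEI) = -15·(24/5)²·(6-(24/5))²·((24/5)+2·6)/(120·6·200000) = -567/9765625 m
Superposition: y = Σ y_i = -608427/6250000000 m ≈ -0.000097 m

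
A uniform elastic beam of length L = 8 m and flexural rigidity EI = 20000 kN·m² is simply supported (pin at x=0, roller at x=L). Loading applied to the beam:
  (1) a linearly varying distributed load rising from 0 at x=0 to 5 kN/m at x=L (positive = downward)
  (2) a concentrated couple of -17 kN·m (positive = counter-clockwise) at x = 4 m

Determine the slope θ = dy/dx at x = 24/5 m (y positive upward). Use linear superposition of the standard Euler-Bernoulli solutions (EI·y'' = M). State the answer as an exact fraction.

θ(24/5) = 8983/22500000 rad

Load 1 — triangular load w₀=5 kN/m (0→w₀ over full span):
  θ_1 = -w₀(7L⁴-30L²x²+15x⁴)/(360LEI) = -5·(7·8⁴-30·8²·(24/5)²+15·(24/5)⁴)/(360·8·20000) = 464/703125 rad
Load 2 — applied couple M₀=-17 kN·m at a=4 m (b=L-a=4):
  θ_2 = (M₀x²/(2L)-M₀(x-a)+C₁)/EI  [x>a] with C₁=M₀(3b²-L²)/(6L)=17/3 = ((-17)·(24/5)²/(2·8)-(-17)·((24/5)-4)+(17/3))/20000 = -391/1500000 rad
Superposition: θ = Σ θ_i = 8983/22500000 rad ≈ 0.000399 rad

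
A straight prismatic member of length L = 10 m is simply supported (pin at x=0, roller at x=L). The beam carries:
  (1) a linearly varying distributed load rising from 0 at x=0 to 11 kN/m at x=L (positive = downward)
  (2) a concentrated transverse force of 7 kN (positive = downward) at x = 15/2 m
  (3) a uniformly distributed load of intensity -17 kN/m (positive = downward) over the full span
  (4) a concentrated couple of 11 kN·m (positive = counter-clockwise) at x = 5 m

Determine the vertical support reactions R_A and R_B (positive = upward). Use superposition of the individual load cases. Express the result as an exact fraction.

Load 1 — triangular load w₀=11 kN/m (0→w₀ over full span):
  R_A = w₀L/6 = 11·10/6 = 55/3 kN
  R_B = w₀L/3 = 11·10/3 = 110/3 kN
Load 2 — point force P=7 kN at a=15/2 m (b=L-a=5/2):
  R_A = Pb/L = 7·(5/2)/10 = 7/4 kN
  R_B = Pa/L = 7·(15/2)/10 = 21/4 kN
Load 3 — uniform load w=-17 kN/m over full span:
  R_A = wL/2 = (-17)·10/2 = -85 kN
  R_B = wL/2 = (-17)·10/2 = -85 kN
Load 4 — applied couple M₀=11 kN·m at a=5 m (b=L-a=5):
  R_A = M₀/L = 11/10 kN
  R_B = -M₀/L = -11/10 kN
Superposition: R_A = -3829/60 kN, R_B = -2651/60 kN

R_A = -3829/60 kN, R_B = -2651/60 kN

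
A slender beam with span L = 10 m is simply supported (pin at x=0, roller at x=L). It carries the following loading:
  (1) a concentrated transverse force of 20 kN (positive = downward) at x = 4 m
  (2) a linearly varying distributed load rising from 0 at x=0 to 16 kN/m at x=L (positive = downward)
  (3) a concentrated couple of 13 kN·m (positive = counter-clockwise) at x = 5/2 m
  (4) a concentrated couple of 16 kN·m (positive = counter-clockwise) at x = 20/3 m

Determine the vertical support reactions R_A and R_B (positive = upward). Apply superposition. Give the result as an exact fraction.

Load 1 — point force P=20 kN at a=4 m (b=L-a=6):
  R_A = Pb/L = 20·6/10 = 12 kN
  R_B = Pa/L = 20·4/10 = 8 kN
Load 2 — triangular load w₀=16 kN/m (0→w₀ over full span):
  R_A = w₀L/6 = 16·10/6 = 80/3 kN
  R_B = w₀L/3 = 16·10/3 = 160/3 kN
Load 3 — applied couple M₀=13 kN·m at a=5/2 m (b=L-a=15/2):
  R_A = M₀/L = 13/10 kN
  R_B = -M₀/L = -13/10 kN
Load 4 — applied couple M₀=16 kN·m at a=20/3 m (b=L-a=10/3):
  R_A = M₀/L = 16/10 = 8/5 kN
  R_B = -M₀/L = -16/10 = -8/5 kN
Superposition: R_A = 1247/30 kN, R_B = 1753/30 kN

R_A = 1247/30 kN, R_B = 1753/30 kN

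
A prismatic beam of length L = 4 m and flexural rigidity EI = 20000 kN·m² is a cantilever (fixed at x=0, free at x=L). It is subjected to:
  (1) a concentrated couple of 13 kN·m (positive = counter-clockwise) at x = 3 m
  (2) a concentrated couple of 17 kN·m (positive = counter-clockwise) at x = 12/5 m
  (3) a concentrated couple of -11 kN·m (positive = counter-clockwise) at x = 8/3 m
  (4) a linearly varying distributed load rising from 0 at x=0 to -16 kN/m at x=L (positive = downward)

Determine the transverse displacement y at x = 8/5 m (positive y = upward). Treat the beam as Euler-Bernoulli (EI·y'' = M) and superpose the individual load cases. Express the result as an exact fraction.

y(8/5) = 164137/29296875 m

Load 1 — applied couple M₀=13 kN·m at a=3 m (b=L-a=1):
  y_1 = M₀x²/(2EI)  [x≤a] = 13·(8/5)²/(2·20000) = 13/15625 m
Load 2 — applied couple M₀=17 kN·m at a=12/5 m (b=L-a=8/5):
  y_2 = M₀x²/(2EI)  [x≤a] = 17·(8/5)²/(2·20000) = 17/15625 m
Load 3 — applied couple M₀=-11 kN·m at a=8/3 m (b=L-a=4/3):
  y_3 = M₀x²/(2EI)  [x≤a] = (-11)·(8/5)²/(2·20000) = -11/15625 m
Load 4 — triangular load w₀=-16 kN/m (0→w₀ over full span):
  y_4 = (w₀Lx³/12-w₀L²x²/6-w₀x⁵/(120L))/EI = ((-16)·4·(8/5)³/12-(-16)·4²·(8/5)²/6-(-16)·(8/5)⁵/(120·4))/20000 = 128512/29296875 m
Superposition: y = Σ y_i = 164137/29296875 m ≈ 0.005603 m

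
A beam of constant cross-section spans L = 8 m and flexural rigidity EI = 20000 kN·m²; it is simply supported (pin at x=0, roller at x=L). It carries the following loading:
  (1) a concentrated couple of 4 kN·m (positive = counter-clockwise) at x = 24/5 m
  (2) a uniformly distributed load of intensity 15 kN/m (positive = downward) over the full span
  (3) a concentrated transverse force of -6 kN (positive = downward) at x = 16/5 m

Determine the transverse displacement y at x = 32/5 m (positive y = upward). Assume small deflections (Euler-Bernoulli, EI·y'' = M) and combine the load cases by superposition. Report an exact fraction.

Load 1 — applied couple M₀=4 kN·m at a=24/5 m (b=L-a=16/5):
  y_1 = (M₀x³/(6L)-M₀(x-a)²/2+C₁x)/EI  [x>a] with C₁=M₀(3b²-L²)/(6L)=-208/75 = (4·(32/5)³/(6·8)-4·((32/5)-(24/5))²/2+(-208/75)·(32/5))/20000 = -4/78125 m
Load 2 — uniform load w=15 kN/m over full span:
  y_2 = -wx(L³-2Lx²+x³)/(24EI) = -15·(32/5)·(8³-2·8·(32/5)²+(32/5)³)/(24·20000) = -1856/78125 m
Load 3 — point force P=-6 kN at a=16/5 m (b=L-a=24/5):
  y_3 = -Pa(L-x)(2Lx-a²-x²)/(6LEI)  [x>a] = -(-6)·(16/5)·(8-(32/5))·(2·8·(32/5)-(16/5)²-(32/5)²)/(6·8·20000) = 128/78125 m
Superposition: y = Σ y_i = -1732/78125 m ≈ -0.022170 m

y(32/5) = -1732/78125 m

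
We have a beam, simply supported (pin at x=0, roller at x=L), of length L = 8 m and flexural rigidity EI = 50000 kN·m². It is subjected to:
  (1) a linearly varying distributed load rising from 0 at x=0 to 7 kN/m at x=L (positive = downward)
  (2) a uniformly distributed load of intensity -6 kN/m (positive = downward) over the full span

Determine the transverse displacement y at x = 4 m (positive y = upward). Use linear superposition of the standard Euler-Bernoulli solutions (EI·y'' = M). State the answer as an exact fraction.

y(4) = 1/375 m

Load 1 — triangular load w₀=7 kN/m (0→w₀ over full span):
  y_1 = -w₀x(7L⁴-10L²x²+3x⁴)/(360LEI) = -7·4·(7·8⁴-10·8²·4²+3·4⁴)/(360·8·50000) = -7/1875 m
Load 2 — uniform load w=-6 kN/m over full span:
  y_2 = -wx(L³-2Lx²+x³)/(24EI) = -(-6)·4·(8³-2·8·4²+4³)/(24·50000) = 4/625 m
Superposition: y = Σ y_i = 1/375 m ≈ 0.002667 m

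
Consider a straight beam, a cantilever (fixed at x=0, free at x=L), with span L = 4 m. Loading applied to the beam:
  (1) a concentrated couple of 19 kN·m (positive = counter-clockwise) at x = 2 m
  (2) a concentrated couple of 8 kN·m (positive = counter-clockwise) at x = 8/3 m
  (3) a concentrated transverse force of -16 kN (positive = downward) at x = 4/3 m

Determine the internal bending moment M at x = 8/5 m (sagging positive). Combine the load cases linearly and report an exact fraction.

Load 1 — applied couple M₀=19 kN·m at a=2 m (b=L-a=2):
  M_1 = M₀  [x≤a] = 19 = 19 kN·m
Load 2 — applied couple M₀=8 kN·m at a=8/3 m (b=L-a=4/3):
  M_2 = M₀  [x≤a] = 8 = 8 kN·m
Load 3 — point force P=-16 kN at a=4/3 m (b=L-a=8/3):
  M_3 = 0  [x>a] = 0 kN·m
Superposition: M = Σ M_i = 27 kN·m ≈ 27.000000 kN·m

M(8/5) = 27 kN·m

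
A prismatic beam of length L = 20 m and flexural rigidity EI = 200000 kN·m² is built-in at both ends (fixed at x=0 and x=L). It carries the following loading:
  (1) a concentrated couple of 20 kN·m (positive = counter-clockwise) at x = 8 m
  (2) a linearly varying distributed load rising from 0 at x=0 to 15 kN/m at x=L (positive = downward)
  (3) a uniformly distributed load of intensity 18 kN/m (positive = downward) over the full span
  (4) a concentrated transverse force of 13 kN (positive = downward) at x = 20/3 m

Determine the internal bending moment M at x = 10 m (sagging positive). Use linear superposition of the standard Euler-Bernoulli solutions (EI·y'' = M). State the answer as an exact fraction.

M(10) = 3883/9 kN·m

Load 1 — applied couple M₀=20 kN·m at a=8 m (b=L-a=12):
  M_1 = R_Ax - M_A - M₀  [x>a] with R_A=36/25, M_A=12/5 = (36/25)·10 - (12/5) - 20 = -8 kN·m
Load 2 — triangular load w₀=15 kN/m (0→w₀ over full span):
  M_2 = 3w₀Lx/20 - w₀L²/30 - w₀x³/(6L) = 3·15·20·10/20 - 15·20²/30 - 15·10³/(6·20) = 125 kN·m
Load 3 — uniform load w=18 kN/m over full span:
  M_3 = wLx/2 - wL²/12 - wx²/2 = 18·20·10/2 - 18·20²/12 - 18·10²/2 = 300 kN·m
Load 4 — point force P=13 kN at a=20/3 m (b=L-a=40/3):
  M_4 = Pa²(a+3b)(L-x)/L³ - Pa²b/L²  [x>a] = 13·(20/3)²·((20/3)+3·(40/3))·(20-10)/20³ - 13·(20/3)²·(40/3)/20² = 130/9 kN·m
Superposition: M = Σ M_i = 3883/9 kN·m ≈ 431.444444 kN·m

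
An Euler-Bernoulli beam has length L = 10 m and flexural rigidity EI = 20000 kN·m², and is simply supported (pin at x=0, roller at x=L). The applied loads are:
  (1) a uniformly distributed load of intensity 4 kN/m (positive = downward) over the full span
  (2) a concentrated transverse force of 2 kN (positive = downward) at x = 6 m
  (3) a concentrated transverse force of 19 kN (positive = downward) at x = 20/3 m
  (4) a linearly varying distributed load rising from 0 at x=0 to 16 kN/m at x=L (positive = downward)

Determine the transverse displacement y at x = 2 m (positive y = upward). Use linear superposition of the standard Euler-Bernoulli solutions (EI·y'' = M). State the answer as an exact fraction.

y(2) = -555341/10125000 m

Load 1 — uniform load w=4 kN/m over full span:
  y_1 = -wx(L³-2Lx²+x³)/(24EI) = -4·2·(10³-2·10·2²+2³)/(24·20000) = -29/1875 m
Load 2 — point force P=2 kN at a=6 m (b=L-a=4):
  y_2 = -Pbx(L²-b²-x²)/(6LEI)  [x≤a] = -2·4·2·(10²-4²-2²)/(6·10·20000) = -2/1875 m
Load 3 — point force P=19 kN at a=20/3 m (b=L-a=10/3):
  y_3 = -Pbx(L²-b²-x²)/(6LEI)  [x≤a] = -19·(10/3)·2·(10²-(10/3)²-2²)/(6·10·20000) = -3629/405000 m
Load 4 — triangular load w₀=16 kN/m (0→w₀ over full span):
  y_4 = -w₀x(7L⁴-10L²x²+3x⁴)/(360LEI) = -16·2·(7·10⁴-10·10²·2²+3·2⁴)/(360·10·20000) = -1376/46875 m
Superposition: y = Σ y_i = -555341/10125000 m ≈ -0.054848 m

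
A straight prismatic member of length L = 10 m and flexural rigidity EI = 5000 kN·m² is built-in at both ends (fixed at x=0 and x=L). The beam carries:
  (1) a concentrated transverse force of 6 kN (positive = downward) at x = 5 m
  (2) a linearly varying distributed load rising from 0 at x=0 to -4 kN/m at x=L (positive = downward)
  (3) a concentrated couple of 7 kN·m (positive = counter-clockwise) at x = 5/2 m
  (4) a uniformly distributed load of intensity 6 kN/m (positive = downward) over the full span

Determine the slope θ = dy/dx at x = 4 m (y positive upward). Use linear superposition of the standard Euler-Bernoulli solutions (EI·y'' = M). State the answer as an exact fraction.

Load 1 — point force P=6 kN at a=5 m (b=L-a=5):
  θ_1 = -Pb²x(2aL-(3a+b)x)/(2L³EI)  [x≤a] = -6·5²·4·(2·5·10-(3·5+5)·4)/(2·10³·5000) = -3/2500 rad
Load 2 — triangular load w₀=-4 kN/m (0→w₀ over full span):
  θ_2 = -w₀(2x(L-x)(L-2x)(x+2L)+x²(L-x)²)/(120LEI) = -(-4)·(2·4·(10-4)·(10-2·4)·(4+2·10)+4²·(10-4)²)/(120·10·5000) = 6/3125 rad
Load 3 — applied couple M₀=7 kN·m at a=5/2 m (b=L-a=15/2):
  θ_3 = (R_Ax²/2 - M_Ax - M₀(x-a))/EI  [x>a] with R_A=63/80, M_A=-21/16 = ((63/80)·4²/2 - (-21/16)·4 - 7·(4-(5/2)))/5000 = 21/100000 rad
Load 4 — uniform load w=6 kN/m over full span:
  θ_4 = -wx(L-x)(L-2x)/(12EI) = -6·4·(10-4)·(10-2·4)/(12·5000) = -3/625 rad
Superposition: θ = Σ θ_i = -387/100000 rad ≈ -0.003870 rad

θ(4) = -387/100000 rad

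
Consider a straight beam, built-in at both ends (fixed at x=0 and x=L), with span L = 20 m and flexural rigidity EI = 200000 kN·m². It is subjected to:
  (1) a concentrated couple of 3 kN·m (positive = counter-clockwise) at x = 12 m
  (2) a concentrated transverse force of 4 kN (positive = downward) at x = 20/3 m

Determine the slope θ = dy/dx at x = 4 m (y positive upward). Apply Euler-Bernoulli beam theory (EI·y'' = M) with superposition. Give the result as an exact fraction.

Load 1 — applied couple M₀=3 kN·m at a=12 m (b=L-a=8):
  θ_1 = (R_Ax²/2 - M_Ax)/EI  [x≤a] with R_A=27/125, M_A=24/25 = ((27/125)·4²/2 - (24/25)·4)/200000 = -33/3125000 rad
Load 2 — point force P=4 kN at a=20/3 m (b=L-a=40/3):
  θ_2 = -Pb²x(2aL-(3a+b)x)/(2L³EI)  [x≤a] = -4·(40/3)²·4·(2·(20/3)·20-(3·(20/3)+(40/3))·4)/(2·20³·200000) = -2/16875 rad
Superposition: θ = Σ θ_i = -10891/84375000 rad ≈ -0.000129 rad

θ(4) = -10891/84375000 rad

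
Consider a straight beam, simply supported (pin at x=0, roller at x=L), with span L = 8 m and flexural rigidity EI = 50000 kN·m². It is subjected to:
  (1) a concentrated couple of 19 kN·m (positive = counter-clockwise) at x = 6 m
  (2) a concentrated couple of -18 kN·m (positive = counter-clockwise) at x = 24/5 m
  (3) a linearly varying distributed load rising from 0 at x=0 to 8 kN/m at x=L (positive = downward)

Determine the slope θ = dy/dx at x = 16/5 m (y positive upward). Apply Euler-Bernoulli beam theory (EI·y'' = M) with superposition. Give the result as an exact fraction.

Load 1 — applied couple M₀=19 kN·m at a=6 m (b=L-a=2):
  θ_1 = (M₀x²/(2L)+C₁)/EI  [x≤a] with C₁=M₀(3b²-L²)/(6L)=-247/12 = (19·(16/5)²/(2·8)+(-247/12))/50000 = -2527/15000000 rad
Load 2 — applied couple M₀=-18 kN·m at a=24/5 m (b=L-a=16/5):
  θ_2 = (M₀x²/(2L)+C₁)/EI  [x≤a] with C₁=M₀(3b²-L²)/(6L)=312/25 = ((-18)·(16/5)²/(2·8)+(312/25))/50000 = 3/156250 rad
Load 3 — triangular load w₀=8 kN/m (0→w₀ over full span):
  θ_3 = -w₀(7L⁴-30L²x²+15x⁴)/(360LEI) = -8·(7·8⁴-30·8²·(16/5)²+15·(16/5)⁴)/(360·8·50000) = -10336/17578125 rad
Superposition: θ = Σ θ_i = -829429/1125000000 rad ≈ -0.000737 rad

θ(16/5) = -829429/1125000000 rad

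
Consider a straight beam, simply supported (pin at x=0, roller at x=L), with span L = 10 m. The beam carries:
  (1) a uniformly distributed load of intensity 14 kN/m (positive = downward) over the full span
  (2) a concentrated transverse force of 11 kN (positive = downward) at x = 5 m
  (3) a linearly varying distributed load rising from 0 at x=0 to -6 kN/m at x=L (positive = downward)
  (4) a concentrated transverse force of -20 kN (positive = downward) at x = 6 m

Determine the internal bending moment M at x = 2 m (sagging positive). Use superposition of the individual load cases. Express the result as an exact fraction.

Load 1 — uniform load w=14 kN/m over full span:
  M_1 = wx(L-x)/2 = 14·2·(10-2)/2 = 112 kN·m
Load 2 — point force P=11 kN at a=5 m (b=L-a=5):
  M_2 = Pbx/L  [x≤a] = 11·5·2/10 = 11 kN·m
Load 3 — triangular load w₀=-6 kN/m (0→w₀ over full span):
  M_3 = w₀Lx/6 - w₀x³/(6L) = (-6)·10·2/6 - (-6)·2³/(6·10) = -96/5 kN·m
Load 4 — point force P=-20 kN at a=6 m (b=L-a=4):
  M_4 = Pbx/L  [x≤a] = (-20)·4·2/10 = -16 kN·m
Superposition: M = Σ M_i = 439/5 kN·m ≈ 87.800000 kN·m

M(2) = 439/5 kN·m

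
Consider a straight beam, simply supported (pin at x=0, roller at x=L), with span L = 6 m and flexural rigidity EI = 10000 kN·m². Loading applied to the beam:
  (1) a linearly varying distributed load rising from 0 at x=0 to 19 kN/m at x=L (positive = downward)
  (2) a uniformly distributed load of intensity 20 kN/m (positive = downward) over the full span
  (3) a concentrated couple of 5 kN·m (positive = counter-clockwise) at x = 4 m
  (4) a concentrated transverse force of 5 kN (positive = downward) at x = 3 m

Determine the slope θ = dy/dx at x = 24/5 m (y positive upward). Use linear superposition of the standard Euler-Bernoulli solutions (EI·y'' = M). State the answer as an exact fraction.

Load 1 — triangular load w₀=19 kN/m (0→w₀ over full span):
  θ_1 = -w₀(7L⁴-30L²x²+15x⁴)/(360LEI) = -19·(7·6⁴-30·6²·(24/5)²+15·(24/5)⁴)/(360·6·10000) = 43149/6250000 rad
Load 2 — uniform load w=20 kN/m over full span:
  θ_2 = -w(L³-6Lx²+4x³)/(24EI) = -20·(6³-6·6·(24/5)²+4·(24/5)³)/(24·10000) = 891/62500 rad
Load 3 — applied couple M₀=5 kN·m at a=4 m (b=L-a=2):
  θ_3 = (M₀x²/(2L)-M₀(x-a)+C₁)/EI  [x>a] with C₁=M₀(3b²-L²)/(6L)=-10/3 = (5·(24/5)²/(2·6)-5·((24/5)-4)+(-10/3))/10000 = 17/75000 rad
Load 4 — point force P=5 kN at a=3 m (b=L-a=3):
  θ_4 = -Pa(2L²-6Lx+3x²+a²)/(6LEI)  [x>a] = -5·3·(2·6²-6·6·(24/5)+3·(24/5)²+3²)/(6·6·10000) = 189/200000 rad
Superposition: θ = Σ θ_i = 1674863/75000000 rad ≈ 0.022332 rad

θ(24/5) = 1674863/75000000 rad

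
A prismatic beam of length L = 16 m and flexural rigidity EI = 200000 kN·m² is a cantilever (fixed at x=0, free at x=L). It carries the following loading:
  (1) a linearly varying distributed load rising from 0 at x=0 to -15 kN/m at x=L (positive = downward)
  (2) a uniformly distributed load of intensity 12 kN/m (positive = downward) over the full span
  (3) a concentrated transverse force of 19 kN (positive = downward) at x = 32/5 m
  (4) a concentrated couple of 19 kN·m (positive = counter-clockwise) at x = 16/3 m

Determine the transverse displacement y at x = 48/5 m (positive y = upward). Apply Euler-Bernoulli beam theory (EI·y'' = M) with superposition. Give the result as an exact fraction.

y(48/5) = -3072754/87890625 m

Load 1 — triangular load w₀=-15 kN/m (0→w₀ over full span):
  y_1 = (w₀Lx³/12-w₀L²x²/6-w₀x⁵/(120L))/EI = ((-15)·16·(48/5)³/12-(-15)·16²·(48/5)²/6-(-15)·(48/5)⁵/(120·16))/200000 = 2047104/9765625 m
Load 2 — uniform load w=12 kN/m over full span:
  y_2 = -wx²(x²-4Lx+6L²)/(24EI) = -12·(48/5)²·((48/5)²-4·16·(48/5)+6·16²)/(24·200000) = -456192/1953125 m
Load 3 — point force P=19 kN at a=32/5 m (b=L-a=48/5):
  y_3 = -Pa²(3x-a)/(6EI)  [x>a] = -19·(32/5)²·(3·(48/5)-(32/5))/(6·200000) = -17024/1171875 m
Load 4 — applied couple M₀=19 kN·m at a=16/3 m (b=L-a=32/3):
  y_4 = M₀a(2x-a)/(2EI)  [x>a] = 19·(16/3)·(2·(48/5)-(16/3))/(2·200000) = 494/140625 m
Superposition: y = Σ y_i = -3072754/87890625 m ≈ -0.034961 m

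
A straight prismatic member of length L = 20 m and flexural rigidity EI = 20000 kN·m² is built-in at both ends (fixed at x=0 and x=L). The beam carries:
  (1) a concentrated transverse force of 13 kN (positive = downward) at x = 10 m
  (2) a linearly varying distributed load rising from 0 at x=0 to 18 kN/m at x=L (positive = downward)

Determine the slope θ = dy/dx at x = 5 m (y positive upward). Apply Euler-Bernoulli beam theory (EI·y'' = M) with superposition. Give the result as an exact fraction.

Load 1 — point force P=13 kN at a=10 m (b=L-a=10):
  θ_1 = -Pb²x(2aL-(3a+b)x)/(2L³EI)  [x≤a] = -13·10²·5·(2·10·20-(3·10+10)·5)/(2·20³·20000) = -13/3200 rad
Load 2 — triangular load w₀=18 kN/m (0→w₀ over full span):
  θ_2 = -w₀(2x(L-x)(L-2x)(x+2L)+x²(L-x)²)/(120LEI) = -18·(2·5·(20-5)·(20-2·5)·(5+2·20)+5²·(20-5)²)/(120·20·20000) = -351/12800 rad
Superposition: θ = Σ θ_i = -403/12800 rad ≈ -0.031484 rad

θ(5) = -403/12800 rad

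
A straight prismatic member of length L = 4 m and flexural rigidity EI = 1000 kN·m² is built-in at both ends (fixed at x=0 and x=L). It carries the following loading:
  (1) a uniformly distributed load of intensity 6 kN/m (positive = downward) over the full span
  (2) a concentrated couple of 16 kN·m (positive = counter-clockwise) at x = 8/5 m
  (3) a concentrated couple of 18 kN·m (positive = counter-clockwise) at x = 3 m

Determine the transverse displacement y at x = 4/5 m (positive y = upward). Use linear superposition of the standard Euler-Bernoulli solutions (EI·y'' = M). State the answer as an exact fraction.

Load 1 — uniform load w=6 kN/m over full span:
  y_1 = -wx²(L-x)²/(24EI) = -6·(4/5)²·(4-(4/5))²/(24·1000) = -128/78125 m
Load 2 — applied couple M₀=16 kN·m at a=8/5 m (b=L-a=12/5):
  y_2 = (R_Ax³/6 - M_Ax²/2)/EI  [x≤a] with R_A=144/25, M_A=48/25 = ((144/25)·(4/5)³/6 - (48/25)·(4/5)²/2)/1000 = -48/390625 m
Load 3 — applied couple M₀=18 kN·m at a=3 m (b=L-a=1):
  y_3 = (R_Ax³/6 - M_Ax²/2)/EI  [x≤a] with R_A=81/16, M_A=45/8 = ((81/16)·(4/5)³/6 - (45/8)·(4/5)²/2)/1000 = -171/125000 m
Superposition: y = Σ y_i = -9779/3125000 m ≈ -0.003129 m

y(4/5) = -9779/3125000 m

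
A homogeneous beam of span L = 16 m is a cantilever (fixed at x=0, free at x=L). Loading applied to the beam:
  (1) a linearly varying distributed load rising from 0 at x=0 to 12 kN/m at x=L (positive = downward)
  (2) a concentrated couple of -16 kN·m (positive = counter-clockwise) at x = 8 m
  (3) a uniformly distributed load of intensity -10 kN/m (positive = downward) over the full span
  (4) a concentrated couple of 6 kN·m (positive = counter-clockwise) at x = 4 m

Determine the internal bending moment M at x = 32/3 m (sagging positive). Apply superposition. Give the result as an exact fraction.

M(32/3) = -256/27 kN·m

Load 1 — triangular load w₀=12 kN/m (0→w₀ over full span):
  M_1 = w₀Lx/2 - w₀L²/3 - w₀x³/(6L) = 12·16·(32/3)/2 - 12·16²/3 - 12·(32/3)³/(6·16) = -4096/27 kN·m
Load 2 — applied couple M₀=-16 kN·m at a=8 m (b=L-a=8):
  M_2 = 0  [x>a] = 0 kN·m
Load 3 — uniform load w=-10 kN/m over full span:
  M_3 = -w(L-x)²/2 = -(-10)·(16-(32/3))²/2 = 1280/9 kN·m
Load 4 — applied couple M₀=6 kN·m at a=4 m (b=L-a=12):
  M_4 = 0  [x>a] = 0 kN·m
Superposition: M = Σ M_i = -256/27 kN·m ≈ -9.481481 kN·m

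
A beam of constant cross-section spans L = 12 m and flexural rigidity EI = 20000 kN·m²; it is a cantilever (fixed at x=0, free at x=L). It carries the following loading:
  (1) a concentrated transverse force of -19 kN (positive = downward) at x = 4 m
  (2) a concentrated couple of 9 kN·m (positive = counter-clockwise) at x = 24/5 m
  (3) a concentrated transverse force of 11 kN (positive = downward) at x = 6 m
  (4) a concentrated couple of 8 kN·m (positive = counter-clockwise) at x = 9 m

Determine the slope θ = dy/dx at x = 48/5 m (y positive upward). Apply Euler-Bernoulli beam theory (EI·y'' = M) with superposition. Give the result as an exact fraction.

θ(48/5) = 173/50000 rad

Load 1 — point force P=-19 kN at a=4 m (b=L-a=8):
  θ_1 = -Pa²/(2EI)  [x>a] = -(-19)·4²/(2·20000) = 19/2500 rad
Load 2 — applied couple M₀=9 kN·m at a=24/5 m (b=L-a=36/5):
  θ_2 = M₀a/EI  [x>a] = 9·(24/5)/20000 = 27/12500 rad
Load 3 — point force P=11 kN at a=6 m (b=L-a=6):
  θ_3 = -Pa²/(2EI)  [x>a] = -11·6²/(2·20000) = -99/10000 rad
Load 4 — applied couple M₀=8 kN·m at a=9 m (b=L-a=3):
  θ_4 = M₀a/EI  [x>a] = 8·9/20000 = 9/2500 rad
Superposition: θ = Σ θ_i = 173/50000 rad ≈ 0.003460 rad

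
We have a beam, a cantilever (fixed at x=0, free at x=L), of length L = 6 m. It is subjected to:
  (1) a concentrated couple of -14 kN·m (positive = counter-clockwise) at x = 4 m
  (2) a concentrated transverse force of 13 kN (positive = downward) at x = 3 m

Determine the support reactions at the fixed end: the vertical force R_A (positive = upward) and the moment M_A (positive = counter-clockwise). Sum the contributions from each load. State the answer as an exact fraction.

Load 1 — applied couple M₀=-14 kN·m at a=4 m (b=L-a=2):
  R_A = 0 kN
  M_A = -M₀ = -(-14) = 14 kN·m
Load 2 — point force P=13 kN at a=3 m (b=L-a=3):
  R_A = P = 13 kN
  M_A = Pa = 13·3 = 39 kN·m
Superposition: R_A = 13 kN, M_A = 53 kN·m

R_A = 13 kN, M_A = 53 kN·m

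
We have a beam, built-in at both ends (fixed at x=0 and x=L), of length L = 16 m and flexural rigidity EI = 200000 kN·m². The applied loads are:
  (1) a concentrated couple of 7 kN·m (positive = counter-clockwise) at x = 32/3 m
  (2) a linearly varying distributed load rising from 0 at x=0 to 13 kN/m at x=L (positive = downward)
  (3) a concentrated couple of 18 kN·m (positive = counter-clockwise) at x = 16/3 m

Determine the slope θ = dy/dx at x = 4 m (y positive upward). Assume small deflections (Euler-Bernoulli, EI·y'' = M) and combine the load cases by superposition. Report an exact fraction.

θ(4) = -733/750000 rad

Load 1 — applied couple M₀=7 kN·m at a=32/3 m (b=L-a=16/3):
  θ_1 = (R_Ax²/2 - M_Ax)/EI  [x≤a] with R_A=7/12, M_A=7/3 = ((7/12)·4²/2 - (7/3)·4)/200000 = -7/300000 rad
Load 2 — triangular load w₀=13 kN/m (0→w₀ over full span):
  θ_2 = -w₀(2x(L-x)(L-2x)(x+2L)+x²(L-x)²)/(120LEI) = -13·(2·4·(16-4)·(16-2·4)·(4+2·16)+4²·(16-4)²)/(120·16·200000) = -507/500000 rad
Load 3 — applied couple M₀=18 kN·m at a=16/3 m (b=L-a=32/3):
  θ_3 = (R_Ax²/2 - M_Ax)/EI  [x≤a] with R_A=3/2, M_A=0 = ((3/2)·4²/2 - 0·4)/200000 = 3/50000 rad
Superposition: θ = Σ θ_i = -733/750000 rad ≈ -0.000977 rad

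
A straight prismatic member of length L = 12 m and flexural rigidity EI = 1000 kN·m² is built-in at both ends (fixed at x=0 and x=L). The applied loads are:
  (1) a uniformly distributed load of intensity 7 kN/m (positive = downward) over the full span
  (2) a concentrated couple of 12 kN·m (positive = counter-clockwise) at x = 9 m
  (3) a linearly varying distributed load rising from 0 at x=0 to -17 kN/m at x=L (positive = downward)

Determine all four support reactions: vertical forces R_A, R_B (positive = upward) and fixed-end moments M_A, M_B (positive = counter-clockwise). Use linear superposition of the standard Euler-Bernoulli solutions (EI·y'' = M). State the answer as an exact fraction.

Load 1 — uniform load w=7 kN/m over full span:
  R_A = wL/2 = 7·12/2 = 42 kN
  M_A = wL²/12 = 7·12²/12 = 84 kN·m
  R_B = wL/2 = 7·12/2 = 42 kN
  M_B = -wL²/12 = -7·12²/12 = -84 kN·m
Load 2 — applied couple M₀=12 kN·m at a=9 m (b=L-a=3):
  R_A = 6M₀ab/L³ = 6·12·9·3/12³ = 9/8 kN
  M_A = M₀b(2a-b)/L² = 12·3·(2·9-3)/12² = 15/4 kN·m
  R_B = -6M₀ab/L³ = -6·12·9·3/12³ = -9/8 kN
  M_B = M₀a(2b-a)/L² = 12·9·(2·3-9)/12² = -9/4 kN·m
Load 3 — triangular load w₀=-17 kN/m (0→w₀ over full span):
  R_A = 3w₀L/20 = 3·(-17)·12/20 = -153/5 kN
  M_A = w₀L²/30 = (-17)·12²/30 = -408/5 kN·m
  R_B = 7w₀L/20 = 7·(-17)·12/20 = -357/5 kN
  M_B = -w₀L²/20 = -(-17)·12²/20 = 612/5 kN·m
Superposition: R_A = 501/40 kN, M_A = 123/20 kN·m, R_B = -1221/40 kN, M_B = 723/20 kN·m

R_A = 501/40 kN, M_A = 123/20 kN·m, R_B = -1221/40 kN, M_B = 723/20 kN·m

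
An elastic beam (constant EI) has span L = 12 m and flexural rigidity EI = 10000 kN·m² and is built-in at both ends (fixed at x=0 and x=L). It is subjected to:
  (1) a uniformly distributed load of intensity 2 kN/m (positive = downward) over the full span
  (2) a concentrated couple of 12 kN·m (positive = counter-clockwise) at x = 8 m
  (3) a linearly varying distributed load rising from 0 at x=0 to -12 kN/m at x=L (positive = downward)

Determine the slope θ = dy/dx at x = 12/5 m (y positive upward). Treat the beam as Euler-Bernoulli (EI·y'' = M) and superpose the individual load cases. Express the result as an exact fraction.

θ(12/5) = 1719/390625 rad

Load 1 — uniform load w=2 kN/m over full span:
  θ_1 = -wx(L-x)(L-2x)/(12EI) = -2·(12/5)·(12-(12/5))·(12-2·(12/5))/(12·10000) = -216/78125 rad
Load 2 — applied couple M₀=12 kN·m at a=8 m (b=L-a=4):
  θ_2 = (R_Ax²/2 - M_Ax)/EI  [x≤a] with R_A=4/3, M_A=4 = ((4/3)·(12/5)²/2 - 4·(12/5))/10000 = -9/15625 rad
Load 3 — triangular load w₀=-12 kN/m (0→w₀ over full span):
  θ_3 = -w₀(2x(L-x)(L-2x)(x+2L)+x²(L-x)²)/(120LEI) = -(-12)·(2·(12/5)·(12-(12/5))·(12-2·(12/5))·((12/5)+2·12)+(12/5)²·(12-(12/5))²)/(120·12·10000) = 3024/390625 rad
Superposition: θ = Σ θ_i = 1719/390625 rad ≈ 0.004401 rad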